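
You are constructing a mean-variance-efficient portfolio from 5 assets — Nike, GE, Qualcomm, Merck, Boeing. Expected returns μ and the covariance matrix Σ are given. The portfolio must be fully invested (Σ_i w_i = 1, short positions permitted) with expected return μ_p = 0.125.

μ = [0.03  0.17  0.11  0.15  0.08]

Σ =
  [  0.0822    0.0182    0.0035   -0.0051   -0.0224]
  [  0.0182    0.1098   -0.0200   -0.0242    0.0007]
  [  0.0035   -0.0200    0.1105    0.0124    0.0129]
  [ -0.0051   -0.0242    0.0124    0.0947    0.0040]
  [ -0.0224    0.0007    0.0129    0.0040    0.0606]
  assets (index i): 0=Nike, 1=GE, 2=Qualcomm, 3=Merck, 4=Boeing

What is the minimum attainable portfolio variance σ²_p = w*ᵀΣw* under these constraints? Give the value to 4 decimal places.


x=Σ⁻¹μ = [0.2578  2.1184  1.0290  1.9604  1.0425]
y=Σ⁻¹𝟙 = [15.8127  10.2942  6.6959  12.3208  19.9891]
a=μᵀx=0.858518  b=𝟙ᵀx=6.408183  c=𝟙ᵀy=65.112612  D=ac−b²=14.835533
λ₁=(c·0.125−b)/D = (65.112612·0.125−6.408183)/14.835533 = 0.116672
λ₂=(a−b·0.125)/D = (0.858518−6.408183·0.125)/14.835533 = 0.003875
w* = 0.116672·x + 0.003875·y:
  w_0 = 0.116672·0.2578 + 0.003875·15.8127 = 0.0914  (Nike)
  w_1 = 0.116672·2.1184 + 0.003875·10.2942 = 0.2871  (GE)
  w_2 = 0.116672·1.0290 + 0.003875·6.6959 = 0.1460  (Qualcomm)
  w_3 = 0.116672·1.9604 + 0.003875·12.3208 = 0.2765  (Merck)
  w_4 = 0.116672·1.0425 + 0.003875·19.9891 = 0.1991  (Boeing)
Σw_i=1.0000  μᵀw=0.1250
σ²=wᵀΣw=λ₁·μ_p+λ₂ = 0.116672·0.125 + 0.003875 = 0.018460 ≈ 0.0185

0.0185


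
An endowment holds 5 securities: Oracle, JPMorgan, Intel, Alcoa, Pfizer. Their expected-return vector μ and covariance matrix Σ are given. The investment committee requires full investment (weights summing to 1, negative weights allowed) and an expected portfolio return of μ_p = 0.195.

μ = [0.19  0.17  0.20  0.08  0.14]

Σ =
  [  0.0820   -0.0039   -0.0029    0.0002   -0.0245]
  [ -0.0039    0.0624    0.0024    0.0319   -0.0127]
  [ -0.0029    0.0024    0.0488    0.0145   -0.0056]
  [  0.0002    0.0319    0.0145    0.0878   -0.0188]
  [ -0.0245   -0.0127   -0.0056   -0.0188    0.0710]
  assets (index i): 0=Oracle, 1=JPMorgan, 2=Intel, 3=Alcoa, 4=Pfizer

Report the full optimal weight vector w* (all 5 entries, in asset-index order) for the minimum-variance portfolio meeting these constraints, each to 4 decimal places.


g=Σ⁻¹μ = [3.9548  3.8480  4.7444  -0.3578  4.3043]
h=Σ⁻¹𝟙 = [22.4654  18.8640  22.1254  6.9994  28.8094]
a=μᵀg=2.928420  b=𝟙ᵀg=16.493639  c=𝟙ᵀh=99.263491  D=ac−b²=18.645067
λ₁=(c·0.195−b)/D = (99.263491·0.195−16.493639)/18.645067 = 0.153539
λ₂=(a−b·0.195)/D = (2.928420−16.493639·0.195)/18.645067 = -0.015438
w* = 0.153539·g + -0.015438·h:
  w_0 = 0.153539·3.9548 + -0.015438·22.4654 = 0.2604  (Oracle)
  w_1 = 0.153539·3.8480 + -0.015438·18.8640 = 0.2996  (JPMorgan)
  w_2 = 0.153539·4.7444 + -0.015438·22.1254 = 0.3869  (Intel)
  w_3 = 0.153539·-0.3578 + -0.015438·6.9994 = -0.1630  (Alcoa)
  w_4 = 0.153539·4.3043 + -0.015438·28.8094 = 0.2161  (Pfizer)
Σw_i=1.0000  μᵀw=0.1950
σ²=wᵀΣw=λ₁·μ_p+λ₂ = 0.153539·0.195 + -0.015438 = 0.014502 ≈ 0.0145

0.2604  0.2996  0.3869  -0.1630  0.2161


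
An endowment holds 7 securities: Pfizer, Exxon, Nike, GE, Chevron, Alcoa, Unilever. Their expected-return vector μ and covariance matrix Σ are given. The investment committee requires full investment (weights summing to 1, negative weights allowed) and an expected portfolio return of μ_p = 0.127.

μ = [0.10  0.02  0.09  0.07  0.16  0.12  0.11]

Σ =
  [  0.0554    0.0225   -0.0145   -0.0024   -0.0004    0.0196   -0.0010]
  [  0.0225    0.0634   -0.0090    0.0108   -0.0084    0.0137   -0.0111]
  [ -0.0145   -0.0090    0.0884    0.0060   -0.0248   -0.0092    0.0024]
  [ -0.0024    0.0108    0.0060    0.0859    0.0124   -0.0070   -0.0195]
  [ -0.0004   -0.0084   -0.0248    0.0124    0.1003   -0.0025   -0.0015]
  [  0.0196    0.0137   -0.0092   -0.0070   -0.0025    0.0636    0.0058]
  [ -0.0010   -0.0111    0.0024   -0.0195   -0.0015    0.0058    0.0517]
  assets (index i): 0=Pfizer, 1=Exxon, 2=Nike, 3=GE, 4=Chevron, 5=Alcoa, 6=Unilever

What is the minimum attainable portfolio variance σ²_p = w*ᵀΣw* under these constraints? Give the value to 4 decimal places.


p=Σ⁻¹μ = [1.8162  0.1057  1.9181  1.0969  2.0248  1.5638  2.3935]
q=Σ⁻¹𝟙 = [14.1867  15.4847  18.8715  13.4528  14.9808  10.4070  26.4065]
a=μᵀp=1.208048  b=𝟙ᵀp=10.918971  c=𝟙ᵀq=113.789947  D=ac−b²=18.239754
λ₁=(c·0.127−b)/D = (113.789947·0.127−10.918971)/18.239754 = 0.193662
λ₂=(a−b·0.127)/D = (1.208048−10.918971·0.127)/18.239754 = -0.009795
w* = 0.193662·p + -0.009795·q:
  w_0 = 0.193662·1.8162 + -0.009795·14.1867 = 0.2128  (Pfizer)
  w_1 = 0.193662·0.1057 + -0.009795·15.4847 = -0.1312  (Exxon)
  w_2 = 0.193662·1.9181 + -0.009795·18.8715 = 0.1866  (Nike)
  w_3 = 0.193662·1.0969 + -0.009795·13.4528 = 0.0806  (GE)
  w_4 = 0.193662·2.0248 + -0.009795·14.9808 = 0.2454  (Chevron)
  w_5 = 0.193662·1.5638 + -0.009795·10.4070 = 0.2009  (Alcoa)
  w_6 = 0.193662·2.3935 + -0.009795·26.4065 = 0.2049  (Unilever)
Σw_i=1.0000  μᵀw=0.1270
σ²=wᵀΣw=λ₁·μ_p+λ₂ = 0.193662·0.127 + -0.009795 = 0.014800 ≈ 0.0148

0.0148


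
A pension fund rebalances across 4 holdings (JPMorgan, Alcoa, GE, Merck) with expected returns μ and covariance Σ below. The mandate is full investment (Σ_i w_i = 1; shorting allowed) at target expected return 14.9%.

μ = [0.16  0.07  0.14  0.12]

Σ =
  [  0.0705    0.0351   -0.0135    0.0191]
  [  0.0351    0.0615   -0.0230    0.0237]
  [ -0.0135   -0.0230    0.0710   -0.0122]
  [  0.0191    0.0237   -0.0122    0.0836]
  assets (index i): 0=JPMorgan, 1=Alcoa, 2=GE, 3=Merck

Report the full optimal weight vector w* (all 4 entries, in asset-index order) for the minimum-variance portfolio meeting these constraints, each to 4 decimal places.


0.4432  -0.0576  0.4197  0.1947

p=Σ⁻¹μ = [2.2662  0.4065  2.7410  1.2024]
q=Σ⁻¹𝟙 = [7.7132  16.9366  22.5301  8.6860]
a=μᵀp=0.919087  b=𝟙ᵀp=6.616208  c=𝟙ᵀq=55.865917  D=ac−b²=7.571427
λ₁=(c·0.149−b)/D = (55.865917·0.149−6.616208)/7.571427 = 0.225560
λ₂=(a−b·0.149)/D = (0.919087−6.616208·0.149)/7.571427 = -0.008813
w* = 0.225560·p + -0.008813·q:
  w_0 = 0.225560·2.2662 + -0.008813·7.7132 = 0.4432  (JPMorgan)
  w_1 = 0.225560·0.4065 + -0.008813·16.9366 = -0.0576  (Alcoa)
  w_2 = 0.225560·2.7410 + -0.008813·22.5301 = 0.4197  (GE)
  w_3 = 0.225560·1.2024 + -0.008813·8.6860 = 0.1947  (Merck)
Σw_i=1.0000  μᵀw=0.1490
σ²=wᵀΣw=λ₁·μ_p+λ₂ = 0.225560·0.149 + -0.008813 = 0.024795 ≈ 0.0248


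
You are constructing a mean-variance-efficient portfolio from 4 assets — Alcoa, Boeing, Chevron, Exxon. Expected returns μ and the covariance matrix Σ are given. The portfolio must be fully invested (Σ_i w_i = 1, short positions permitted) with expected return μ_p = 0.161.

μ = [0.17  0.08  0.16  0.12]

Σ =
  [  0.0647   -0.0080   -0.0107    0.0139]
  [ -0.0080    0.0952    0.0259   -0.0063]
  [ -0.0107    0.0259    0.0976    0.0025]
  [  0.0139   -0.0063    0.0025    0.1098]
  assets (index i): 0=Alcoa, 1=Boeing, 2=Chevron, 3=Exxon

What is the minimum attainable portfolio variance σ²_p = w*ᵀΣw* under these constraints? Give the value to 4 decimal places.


0.0298

p=Σ⁻¹μ = [2.8419  0.6486  1.7601  0.7303]
q=Σ⁻¹𝟙 = [16.6271  9.8687  9.2614  7.3580]
a=μᵀp=0.904258  b=𝟙ᵀp=5.980881  c=𝟙ᵀq=43.115152  D=ac−b²=3.216300
λ₁=(c·0.161−b)/D = (43.115152·0.161−5.980881)/3.216300 = 0.298685
λ₂=(a−b·0.161)/D = (0.904258−5.980881·0.161)/3.216300 = -0.018239
w* = 0.298685·p + -0.018239·q:
  w_0 = 0.298685·2.8419 + -0.018239·16.6271 = 0.5456  (Alcoa)
  w_1 = 0.298685·0.6486 + -0.018239·9.8687 = 0.0137  (Boeing)
  w_2 = 0.298685·1.7601 + -0.018239·9.2614 = 0.3568  (Chevron)
  w_3 = 0.298685·0.7303 + -0.018239·7.3580 = 0.0839  (Exxon)
Σw_i=1.0000  μᵀw=0.1610
σ²=wᵀΣw=λ₁·μ_p+λ₂ = 0.298685·0.161 + -0.018239 = 0.029849 ≈ 0.0298


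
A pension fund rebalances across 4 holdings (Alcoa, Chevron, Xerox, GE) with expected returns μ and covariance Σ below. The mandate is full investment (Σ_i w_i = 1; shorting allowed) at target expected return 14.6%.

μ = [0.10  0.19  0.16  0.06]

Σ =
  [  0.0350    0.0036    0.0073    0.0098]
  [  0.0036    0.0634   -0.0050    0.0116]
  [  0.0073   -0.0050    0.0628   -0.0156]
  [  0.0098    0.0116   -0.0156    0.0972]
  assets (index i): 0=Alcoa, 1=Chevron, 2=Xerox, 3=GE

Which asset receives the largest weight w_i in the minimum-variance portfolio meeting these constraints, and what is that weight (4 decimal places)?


Chevron (0.3364)

p=Σ⁻¹μ = [1.8429  3.0126  2.6989  0.5051]
q=Σ⁻¹𝟙 = [21.0126  14.2321  16.8952  9.1826]
a=μᵀp=1.218819  b=𝟙ᵀp=8.059533  c=𝟙ᵀq=61.322421  D=ac−b²=9.784825
λ₁=(c·0.146−b)/D = (61.322421·0.146−8.059533)/9.784825 = 0.091319
λ₂=(a−b·0.146)/D = (1.218819−8.059533·0.146)/9.784825 = 0.004305
w* = 0.091319·p + 0.004305·q:
  w_0 = 0.091319·1.8429 + 0.004305·21.0126 = 0.2588  (Alcoa)
  w_1 = 0.091319·3.0126 + 0.004305·14.2321 = 0.3364  (Chevron)
  w_2 = 0.091319·2.6989 + 0.004305·16.8952 = 0.3192  (Xerox)
  w_3 = 0.091319·0.5051 + 0.004305·9.1826 = 0.0857  (GE)
Σw_i=1.0000  μᵀw=0.1460
σ²=wᵀΣw=λ₁·μ_p+λ₂ = 0.091319·0.146 + 0.004305 = 0.017638 ≈ 0.0176


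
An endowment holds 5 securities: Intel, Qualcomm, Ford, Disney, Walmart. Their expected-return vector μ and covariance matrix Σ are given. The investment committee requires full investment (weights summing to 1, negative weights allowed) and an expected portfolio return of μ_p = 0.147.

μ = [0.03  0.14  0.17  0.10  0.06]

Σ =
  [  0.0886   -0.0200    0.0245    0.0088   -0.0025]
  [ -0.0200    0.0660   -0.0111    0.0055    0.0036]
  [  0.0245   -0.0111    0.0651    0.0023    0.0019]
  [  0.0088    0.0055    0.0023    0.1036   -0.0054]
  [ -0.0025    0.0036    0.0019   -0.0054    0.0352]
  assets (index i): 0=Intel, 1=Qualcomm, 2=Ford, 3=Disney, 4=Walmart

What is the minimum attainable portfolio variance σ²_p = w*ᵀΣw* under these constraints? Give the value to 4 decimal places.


0.0218

u=Σ⁻¹μ = [0.0404  2.4818  2.9481  0.8388  1.4231]
v=Σ⁻¹𝟙 = [11.8259  18.6522  12.9617  8.8293  27.9962]
a=μᵀu=1.019111  b=𝟙ᵀu=7.732270  c=𝟙ᵀv=80.265300  D=ac−b²=22.011242
λ₁=(c·0.147−b)/D = (80.265300·0.147−7.732270)/22.011242 = 0.184757
λ₂=(a−b·0.147)/D = (1.019111−7.732270·0.147)/22.011242 = -0.005340
w* = 0.184757·u + -0.005340·v:
  w_0 = 0.184757·0.0404 + -0.005340·11.8259 = -0.0557  (Intel)
  w_1 = 0.184757·2.4818 + -0.005340·18.6522 = 0.3589  (Qualcomm)
  w_2 = 0.184757·2.9481 + -0.005340·12.9617 = 0.4755  (Ford)
  w_3 = 0.184757·0.8388 + -0.005340·8.8293 = 0.1078  (Disney)
  w_4 = 0.184757·1.4231 + -0.005340·27.9962 = 0.1134  (Walmart)
Σw_i=1.0000  μᵀw=0.1470
σ²=wᵀΣw=λ₁·μ_p+λ₂ = 0.184757·0.147 + -0.005340 = 0.021820 ≈ 0.0218


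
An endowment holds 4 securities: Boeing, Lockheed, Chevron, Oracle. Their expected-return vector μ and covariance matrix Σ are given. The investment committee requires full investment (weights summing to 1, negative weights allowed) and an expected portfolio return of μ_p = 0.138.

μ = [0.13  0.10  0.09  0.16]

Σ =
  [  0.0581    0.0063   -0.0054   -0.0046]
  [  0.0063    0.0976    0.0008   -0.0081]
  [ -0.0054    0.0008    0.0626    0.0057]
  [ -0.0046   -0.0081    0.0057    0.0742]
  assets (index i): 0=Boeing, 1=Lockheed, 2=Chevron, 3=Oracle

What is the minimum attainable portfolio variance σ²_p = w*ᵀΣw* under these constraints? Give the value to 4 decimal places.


0.0232

p=Σ⁻¹μ = [2.4394  1.0474  1.4242  2.3125]
q=Σ⁻¹𝟙 = [18.7646  10.1060  16.1434  14.5035]
a=μᵀp=0.920036  b=𝟙ᵀp=7.223457  c=𝟙ᵀq=59.517436  D=ac−b²=2.579848
λ₁=(c·0.138−b)/D = (59.517436·0.138−7.223457)/2.579848 = 0.383724
λ₂=(a−b·0.138)/D = (0.920036−7.223457·0.138)/2.579848 = -0.029770
w* = 0.383724·p + -0.029770·q:
  w_0 = 0.383724·2.4394 + -0.029770·18.7646 = 0.3774  (Boeing)
  w_1 = 0.383724·1.0474 + -0.029770·10.1060 = 0.1010  (Lockheed)
  w_2 = 0.383724·1.4242 + -0.029770·16.1434 = 0.0659  (Chevron)
  w_3 = 0.383724·2.3125 + -0.029770·14.5035 = 0.4556  (Oracle)
Σw_i=1.0000  μᵀw=0.1380
σ²=wᵀΣw=λ₁·μ_p+λ₂ = 0.383724·0.138 + -0.029770 = 0.023184 ≈ 0.0232


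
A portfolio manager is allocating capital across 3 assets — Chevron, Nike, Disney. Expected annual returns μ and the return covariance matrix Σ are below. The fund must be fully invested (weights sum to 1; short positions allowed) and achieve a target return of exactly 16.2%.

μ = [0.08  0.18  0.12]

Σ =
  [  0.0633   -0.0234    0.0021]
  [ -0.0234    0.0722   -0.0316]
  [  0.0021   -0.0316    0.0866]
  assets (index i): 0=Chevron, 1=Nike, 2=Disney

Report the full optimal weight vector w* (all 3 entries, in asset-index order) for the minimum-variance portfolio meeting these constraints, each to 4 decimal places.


-0.0141  0.6906  0.3235

p=Σ⁻¹μ = [2.9300  4.7817  3.0595]
q=Σ⁻¹𝟙 = [27.0950  32.6056  22.7880]
a=μᵀp=1.462244  b=𝟙ᵀp=10.771163  c=𝟙ᵀq=82.488581  D=ac−b²=4.600474
λ₁=(c·0.162−b)/D = (82.488581·0.162−10.771163)/4.600474 = 0.563417
λ₂=(a−b·0.162)/D = (1.462244−10.771163·0.162)/4.600474 = -0.061447
w* = 0.563417·p + -0.061447·q:
  w_0 = 0.563417·2.9300 + -0.061447·27.0950 = -0.0141  (Chevron)
  w_1 = 0.563417·4.7817 + -0.061447·32.6056 = 0.6906  (Nike)
  w_2 = 0.563417·3.0595 + -0.061447·22.7880 = 0.3235  (Disney)
Σw_i=1.0000  μᵀw=0.1620
σ²=wᵀΣw=λ₁·μ_p+λ₂ = 0.563417·0.162 + -0.061447 = 0.029827 ≈ 0.0298


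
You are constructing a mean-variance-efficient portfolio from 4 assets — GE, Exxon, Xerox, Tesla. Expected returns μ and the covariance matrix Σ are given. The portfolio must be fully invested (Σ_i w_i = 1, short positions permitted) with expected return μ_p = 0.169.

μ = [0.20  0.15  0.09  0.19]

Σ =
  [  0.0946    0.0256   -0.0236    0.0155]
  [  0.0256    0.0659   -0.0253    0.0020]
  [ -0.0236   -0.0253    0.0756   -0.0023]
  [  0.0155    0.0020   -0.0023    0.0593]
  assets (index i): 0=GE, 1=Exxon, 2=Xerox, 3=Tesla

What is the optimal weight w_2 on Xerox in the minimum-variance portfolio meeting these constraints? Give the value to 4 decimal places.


0.1522

x=Σ⁻¹μ = [1.6178  2.5776  2.6432  2.7968]
y=Σ⁻¹𝟙 = [8.3947  20.3322  23.1051  14.8796]
a=μᵀx=1.479472  b=𝟙ᵀx=9.635358  c=𝟙ᵀy=66.711623  D=ac−b²=5.857862
λ₁=(c·0.169−b)/D = (66.711623·0.169−9.635358)/5.857862 = 0.279779
λ₂=(a−b·0.169)/D = (1.479472−9.635358·0.169)/5.857862 = -0.025419
w* = 0.279779·x + -0.025419·y:
  w_0 = 0.279779·1.6178 + -0.025419·8.3947 = 0.2392  (GE)
  w_1 = 0.279779·2.5776 + -0.025419·20.3322 = 0.2043  (Exxon)
  w_2 = 0.279779·2.6432 + -0.025419·23.1051 = 0.1522  (Xerox)
  w_3 = 0.279779·2.7968 + -0.025419·14.8796 = 0.4042  (Tesla)
Σw_i=1.0000  μᵀw=0.1690
σ²=wᵀΣw=λ₁·μ_p+λ₂ = 0.279779·0.169 + -0.025419 = 0.021863 ≈ 0.0219


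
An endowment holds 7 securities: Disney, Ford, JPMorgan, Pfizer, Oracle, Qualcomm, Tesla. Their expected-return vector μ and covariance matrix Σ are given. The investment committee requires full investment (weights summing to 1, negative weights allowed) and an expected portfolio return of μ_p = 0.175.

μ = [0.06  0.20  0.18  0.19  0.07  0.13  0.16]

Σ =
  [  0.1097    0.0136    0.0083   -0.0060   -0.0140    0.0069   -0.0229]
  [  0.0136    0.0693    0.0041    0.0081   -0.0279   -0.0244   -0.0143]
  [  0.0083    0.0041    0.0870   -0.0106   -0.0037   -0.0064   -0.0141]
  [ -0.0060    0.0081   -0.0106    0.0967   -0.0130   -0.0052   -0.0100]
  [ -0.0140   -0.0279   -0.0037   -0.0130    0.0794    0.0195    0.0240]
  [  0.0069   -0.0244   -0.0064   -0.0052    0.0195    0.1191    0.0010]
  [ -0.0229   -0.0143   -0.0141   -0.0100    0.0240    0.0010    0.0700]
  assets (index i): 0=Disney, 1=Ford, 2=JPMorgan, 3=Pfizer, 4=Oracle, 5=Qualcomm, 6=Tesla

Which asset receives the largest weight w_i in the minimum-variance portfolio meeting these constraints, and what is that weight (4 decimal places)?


Ford (0.2721)

u=Σ⁻¹μ = [0.8116  4.3102  2.9477  2.6795  1.4696  1.9298  3.8769]
v=Σ⁻¹𝟙 = [11.9058  24.8595  16.4104  16.0721  17.1294  11.3869  22.8250]
a=μᵀu=2.924462  b=𝟙ᵀu=18.025159  c=𝟙ᵀv=120.589030  D=ac−b²=27.751658
λ₁=(c·0.175−b)/D = (120.589030·0.175−18.025159)/27.751658 = 0.110909
λ₂=(a−b·0.175)/D = (2.924462−18.025159·0.175)/27.751658 = -0.008286
w* = 0.110909·u + -0.008286·v:
  w_0 = 0.110909·0.8116 + -0.008286·11.9058 = -0.0086  (Disney)
  w_1 = 0.110909·4.3102 + -0.008286·24.8595 = 0.2721  (Ford)
  w_2 = 0.110909·2.9477 + -0.008286·16.4104 = 0.1910  (JPMorgan)
  w_3 = 0.110909·2.6795 + -0.008286·16.0721 = 0.1640  (Pfizer)
  w_4 = 0.110909·1.4696 + -0.008286·17.1294 = 0.0211  (Oracle)
  w_5 = 0.110909·1.9298 + -0.008286·11.3869 = 0.1197  (Qualcomm)
  w_6 = 0.110909·3.8769 + -0.008286·22.8250 = 0.2409  (Tesla)
Σw_i=1.0000  μᵀw=0.1750
σ²=wᵀΣw=λ₁·μ_p+λ₂ = 0.110909·0.175 + -0.008286 = 0.011123 ≈ 0.0111


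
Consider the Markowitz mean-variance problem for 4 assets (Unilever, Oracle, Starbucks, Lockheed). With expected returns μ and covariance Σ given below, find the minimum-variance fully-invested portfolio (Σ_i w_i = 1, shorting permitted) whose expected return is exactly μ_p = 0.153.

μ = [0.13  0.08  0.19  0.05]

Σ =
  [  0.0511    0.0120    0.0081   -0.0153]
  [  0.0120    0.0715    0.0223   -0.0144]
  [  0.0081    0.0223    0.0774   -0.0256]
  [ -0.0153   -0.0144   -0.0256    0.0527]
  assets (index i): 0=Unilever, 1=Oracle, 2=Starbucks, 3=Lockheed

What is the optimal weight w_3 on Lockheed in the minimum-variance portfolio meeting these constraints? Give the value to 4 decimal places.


x=Σ⁻¹μ = [2.9987  0.3159  3.1933  3.4569]
y=Σ⁻¹𝟙 = [25.4618  11.3841  19.9268  39.1580]
a=μᵀx=1.194676  b=𝟙ᵀx=9.964765  c=𝟙ᵀy=95.930747  D=ac−b²=15.309588
λ₁=(c·0.153−b)/D = (95.930747·0.153−9.964765)/15.309588 = 0.307823
λ₂=(a−b·0.153)/D = (1.194676−9.964765·0.153)/15.309588 = -0.021551
w* = 0.307823·x + -0.021551·y:
  w_0 = 0.307823·2.9987 + -0.021551·25.4618 = 0.3743  (Unilever)
  w_1 = 0.307823·0.3159 + -0.021551·11.3841 = -0.1481  (Oracle)
  w_2 = 0.307823·3.1933 + -0.021551·19.9268 = 0.5535  (Starbucks)
  w_3 = 0.307823·3.4569 + -0.021551·39.1580 = 0.2202  (Lockheed)
Σw_i=1.0000  μᵀw=0.1530
σ²=wᵀΣw=λ₁·μ_p+λ₂ = 0.307823·0.153 + -0.021551 = 0.025546 ≈ 0.0255

0.2202


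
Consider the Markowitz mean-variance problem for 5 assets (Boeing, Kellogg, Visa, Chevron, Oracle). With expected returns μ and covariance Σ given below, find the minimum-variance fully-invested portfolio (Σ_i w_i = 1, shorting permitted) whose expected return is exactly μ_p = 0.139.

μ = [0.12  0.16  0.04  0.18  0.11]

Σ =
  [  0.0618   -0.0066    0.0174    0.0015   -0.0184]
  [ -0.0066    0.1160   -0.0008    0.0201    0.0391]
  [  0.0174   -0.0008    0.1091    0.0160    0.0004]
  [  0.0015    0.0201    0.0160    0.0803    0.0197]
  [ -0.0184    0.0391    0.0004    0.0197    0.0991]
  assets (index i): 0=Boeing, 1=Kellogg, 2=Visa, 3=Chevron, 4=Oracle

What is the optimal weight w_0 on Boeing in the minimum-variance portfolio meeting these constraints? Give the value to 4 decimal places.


g=Σ⁻¹μ = [2.3134  0.9184  -0.2657  1.8212  0.8162]
h=Σ⁻¹𝟙 = [18.0413  5.0478  5.2081  7.3709  9.9627]
a=μᵀg=0.831529  b=𝟙ᵀg=5.603581  c=𝟙ᵀh=45.630729  D=ac−b²=6.543156
λ₁=(c·0.139−b)/D = (45.630729·0.139−5.603581)/6.543156 = 0.112956
λ₂=(a−b·0.139)/D = (0.831529−5.603581·0.139)/6.543156 = 0.008044
w* = 0.112956·g + 0.008044·h:
  w_0 = 0.112956·2.3134 + 0.008044·18.0413 = 0.4064  (Boeing)
  w_1 = 0.112956·0.9184 + 0.008044·5.0478 = 0.1443  (Kellogg)
  w_2 = 0.112956·-0.2657 + 0.008044·5.2081 = 0.0119  (Visa)
  w_3 = 0.112956·1.8212 + 0.008044·7.3709 = 0.2650  (Chevron)
  w_4 = 0.112956·0.8162 + 0.008044·9.9627 = 0.1723  (Oracle)
Σw_i=1.0000  μᵀw=0.1390
σ²=wᵀΣw=λ₁·μ_p+λ₂ = 0.112956·0.139 + 0.008044 = 0.023745 ≈ 0.0237

0.4064


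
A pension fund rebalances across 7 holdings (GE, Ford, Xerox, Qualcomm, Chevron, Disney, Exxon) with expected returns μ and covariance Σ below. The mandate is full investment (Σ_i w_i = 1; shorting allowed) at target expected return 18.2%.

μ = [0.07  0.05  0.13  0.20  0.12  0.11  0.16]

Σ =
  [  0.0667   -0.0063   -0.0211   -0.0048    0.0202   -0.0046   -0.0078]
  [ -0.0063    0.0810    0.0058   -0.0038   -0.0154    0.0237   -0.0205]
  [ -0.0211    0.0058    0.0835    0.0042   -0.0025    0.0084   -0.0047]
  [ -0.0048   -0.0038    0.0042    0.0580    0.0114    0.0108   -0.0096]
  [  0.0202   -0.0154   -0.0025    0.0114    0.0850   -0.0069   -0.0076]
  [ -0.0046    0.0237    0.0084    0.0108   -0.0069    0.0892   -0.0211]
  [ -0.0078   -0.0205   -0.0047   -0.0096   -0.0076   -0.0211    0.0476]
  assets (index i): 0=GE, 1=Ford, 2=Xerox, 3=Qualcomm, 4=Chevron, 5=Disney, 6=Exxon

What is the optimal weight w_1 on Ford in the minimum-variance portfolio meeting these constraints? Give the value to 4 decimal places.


-0.0653

u=Σ⁻¹μ = [2.7409  2.3808  2.1262  4.2045  1.4533  1.7808  6.9152]
v=Σ⁻¹𝟙 = [27.8370  25.5762  17.8935  23.1946  12.9902  14.5579  51.5568]
a=μᵀu=2.904925  b=𝟙ᵀu=21.601755  c=𝟙ᵀv=173.606159  D=ac−b²=37.677043
λ₁=(c·0.182−b)/D = (173.606159·0.182−21.601755)/37.677043 = 0.265269
λ₂=(a−b·0.182)/D = (2.904925−21.601755·0.182)/37.677043 = -0.027247
w* = 0.265269·u + -0.027247·v:
  w_0 = 0.265269·2.7409 + -0.027247·27.8370 = -0.0314  (GE)
  w_1 = 0.265269·2.3808 + -0.027247·25.5762 = -0.0653  (Ford)
  w_2 = 0.265269·2.1262 + -0.027247·17.8935 = 0.0765  (Xerox)
  w_3 = 0.265269·4.2045 + -0.027247·23.1946 = 0.4833  (Qualcomm)
  w_4 = 0.265269·1.4533 + -0.027247·12.9902 = 0.0316  (Chevron)
  w_5 = 0.265269·1.7808 + -0.027247·14.5579 = 0.0757  (Disney)
  w_6 = 0.265269·6.9152 + -0.027247·51.5568 = 0.4296  (Exxon)
Σw_i=1.0000  μᵀw=0.1820
σ²=wᵀΣw=λ₁·μ_p+λ₂ = 0.265269·0.182 + -0.027247 = 0.021032 ≈ 0.0210


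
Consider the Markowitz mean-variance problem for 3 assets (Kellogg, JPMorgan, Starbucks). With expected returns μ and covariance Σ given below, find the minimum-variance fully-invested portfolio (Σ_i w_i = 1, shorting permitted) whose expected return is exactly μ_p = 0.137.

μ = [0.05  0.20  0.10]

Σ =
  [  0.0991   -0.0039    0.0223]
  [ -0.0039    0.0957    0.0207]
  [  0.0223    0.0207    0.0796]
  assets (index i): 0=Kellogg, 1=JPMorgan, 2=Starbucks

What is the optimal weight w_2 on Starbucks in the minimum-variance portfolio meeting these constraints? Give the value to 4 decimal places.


x=Σ⁻¹μ = [0.4430  1.9741  0.6188]
y=Σ⁻¹𝟙 = [8.7061  9.1278  7.7501]
a=μᵀx=0.478844  b=𝟙ᵀx=3.035866  c=𝟙ᵀy=25.583941  D=ac−b²=3.034236
λ₁=(c·0.137−b)/D = (25.583941·0.137−3.035866)/3.034236 = 0.154613
λ₂=(a−b·0.137)/D = (0.478844−3.035866·0.137)/3.034236 = 0.020740
w* = 0.154613·x + 0.020740·y:
  w_0 = 0.154613·0.4430 + 0.020740·8.7061 = 0.2491  (Kellogg)
  w_1 = 0.154613·1.9741 + 0.020740·9.1278 = 0.4945  (JPMorgan)
  w_2 = 0.154613·0.6188 + 0.020740·7.7501 = 0.2564  (Starbucks)
Σw_i=1.0000  μᵀw=0.1370
σ²=wᵀΣw=λ₁·μ_p+λ₂ = 0.154613·0.137 + 0.020740 = 0.041922 ≈ 0.0419

0.2564


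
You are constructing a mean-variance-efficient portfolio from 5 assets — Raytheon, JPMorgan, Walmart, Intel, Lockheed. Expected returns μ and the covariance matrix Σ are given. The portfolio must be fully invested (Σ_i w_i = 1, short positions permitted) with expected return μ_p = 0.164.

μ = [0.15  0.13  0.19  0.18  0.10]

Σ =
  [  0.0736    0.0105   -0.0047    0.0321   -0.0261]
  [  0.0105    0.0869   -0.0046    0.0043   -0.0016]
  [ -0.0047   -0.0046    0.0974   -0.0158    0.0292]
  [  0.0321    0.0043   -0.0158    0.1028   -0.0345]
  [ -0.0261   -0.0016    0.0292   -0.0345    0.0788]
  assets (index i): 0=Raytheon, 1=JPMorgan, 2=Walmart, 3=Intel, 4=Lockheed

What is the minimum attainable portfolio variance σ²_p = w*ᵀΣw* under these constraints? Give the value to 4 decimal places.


0.0217

p=Σ⁻¹μ = [1.8013  1.3076  1.7980  2.1353  2.1608]
q=Σ⁻¹𝟙 = [14.3154  9.9086  7.3548  12.8672  20.5411]
a=μᵀp=1.382243  b=𝟙ᵀp=9.203055  c=𝟙ᵀq=64.987169  D=ac−b²=5.131866
λ₁=(c·0.164−b)/D = (64.987169·0.164−9.203055)/5.131866 = 0.283492
λ₂=(a−b·0.164)/D = (1.382243−9.203055·0.164)/5.131866 = -0.024759
w* = 0.283492·p + -0.024759·q:
  w_0 = 0.283492·1.8013 + -0.024759·14.3154 = 0.1562  (Raytheon)
  w_1 = 0.283492·1.3076 + -0.024759·9.9086 = 0.1254  (JPMorgan)
  w_2 = 0.283492·1.7980 + -0.024759·7.3548 = 0.3276  (Walmart)
  w_3 = 0.283492·2.1353 + -0.024759·12.8672 = 0.2868  (Intel)
  w_4 = 0.283492·2.1608 + -0.024759·20.5411 = 0.1040  (Lockheed)
Σw_i=1.0000  μᵀw=0.1640
σ²=wᵀΣw=λ₁·μ_p+λ₂ = 0.283492·0.164 + -0.024759 = 0.021734 ≈ 0.0217


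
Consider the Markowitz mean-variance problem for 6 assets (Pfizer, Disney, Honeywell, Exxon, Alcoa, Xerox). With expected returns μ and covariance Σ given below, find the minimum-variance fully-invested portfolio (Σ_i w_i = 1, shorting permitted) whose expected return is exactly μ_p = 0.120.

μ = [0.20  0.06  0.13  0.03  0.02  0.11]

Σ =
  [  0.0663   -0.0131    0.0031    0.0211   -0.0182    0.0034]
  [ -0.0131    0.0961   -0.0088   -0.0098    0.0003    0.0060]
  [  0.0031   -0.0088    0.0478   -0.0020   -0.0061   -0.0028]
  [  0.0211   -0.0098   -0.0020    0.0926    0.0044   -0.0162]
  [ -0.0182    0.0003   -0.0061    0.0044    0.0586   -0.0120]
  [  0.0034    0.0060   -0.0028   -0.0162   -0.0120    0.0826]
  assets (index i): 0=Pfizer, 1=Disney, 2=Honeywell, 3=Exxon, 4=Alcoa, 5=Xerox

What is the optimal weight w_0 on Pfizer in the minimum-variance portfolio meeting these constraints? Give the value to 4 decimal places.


p=Σ⁻¹μ = [3.6821  1.2932  3.0675  -0.1557  2.1095  1.4661]
q=Σ⁻¹𝟙 = [20.8239  15.6170  27.5841  9.9334  29.1056  17.2266]
a=μᵀp=1.411586  b=𝟙ᵀp=11.462783  c=𝟙ᵀq=120.290652  D=ac−b²=38.405146
λ₁=(c·0.120−b)/D = (120.290652·0.120−11.462783)/38.405146 = 0.077388
λ₂=(a−b·0.120)/D = (1.411586−11.462783·0.120)/38.405146 = 0.000939
w* = 0.077388·p + 0.000939·q:
  w_0 = 0.077388·3.6821 + 0.000939·20.8239 = 0.3045  (Pfizer)
  w_1 = 0.077388·1.2932 + 0.000939·15.6170 = 0.1147  (Disney)
  w_2 = 0.077388·3.0675 + 0.000939·27.5841 = 0.2633  (Honeywell)
  w_3 = 0.077388·-0.1557 + 0.000939·9.9334 = -0.0027  (Exxon)
  w_4 = 0.077388·2.1095 + 0.000939·29.1056 = 0.1906  (Alcoa)
  w_5 = 0.077388·1.4661 + 0.000939·17.2266 = 0.1296  (Xerox)
Σw_i=1.0000  μᵀw=0.1200
σ²=wᵀΣw=λ₁·μ_p+λ₂ = 0.077388·0.120 + 0.000939 = 0.010225 ≈ 0.0102

0.3045


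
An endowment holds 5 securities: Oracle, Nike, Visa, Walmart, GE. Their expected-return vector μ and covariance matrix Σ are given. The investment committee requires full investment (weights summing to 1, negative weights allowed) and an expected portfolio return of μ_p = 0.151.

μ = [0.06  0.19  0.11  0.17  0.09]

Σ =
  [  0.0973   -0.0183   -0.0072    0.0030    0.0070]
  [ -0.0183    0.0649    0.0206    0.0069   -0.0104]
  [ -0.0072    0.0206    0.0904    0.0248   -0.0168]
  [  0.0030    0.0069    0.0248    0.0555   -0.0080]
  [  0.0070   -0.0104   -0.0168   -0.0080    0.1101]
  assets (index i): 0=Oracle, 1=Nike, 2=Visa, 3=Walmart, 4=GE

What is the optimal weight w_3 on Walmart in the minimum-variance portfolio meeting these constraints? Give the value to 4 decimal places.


0.3366

p=Σ⁻¹μ = [1.0292  3.1039  0.0640  2.7741  1.2565]
q=Σ⁻¹𝟙 = [12.7345  17.3596  6.4989  13.9857  11.9207]
a=μᵀp=1.243214  b=𝟙ᵀp=8.227709  c=𝟙ᵀq=62.499447  D=ac−b²=10.004959
λ₁=(c·0.151−b)/D = (62.499447·0.151−8.227709)/10.004959 = 0.120911
λ₂=(a−b·0.151)/D = (1.243214−8.227709·0.151)/10.004959 = 0.000083
w* = 0.120911·p + 0.000083·q:
  w_0 = 0.120911·1.0292 + 0.000083·12.7345 = 0.1255  (Oracle)
  w_1 = 0.120911·3.1039 + 0.000083·17.3596 = 0.3767  (Nike)
  w_2 = 0.120911·0.0640 + 0.000083·6.4989 = 0.0083  (Visa)
  w_3 = 0.120911·2.7741 + 0.000083·13.9857 = 0.3366  (Walmart)
  w_4 = 0.120911·1.2565 + 0.000083·11.9207 = 0.1529  (GE)
Σw_i=1.0000  μᵀw=0.1510
σ²=wᵀΣw=λ₁·μ_p+λ₂ = 0.120911·0.151 + 0.000083 = 0.018340 ≈ 0.0183


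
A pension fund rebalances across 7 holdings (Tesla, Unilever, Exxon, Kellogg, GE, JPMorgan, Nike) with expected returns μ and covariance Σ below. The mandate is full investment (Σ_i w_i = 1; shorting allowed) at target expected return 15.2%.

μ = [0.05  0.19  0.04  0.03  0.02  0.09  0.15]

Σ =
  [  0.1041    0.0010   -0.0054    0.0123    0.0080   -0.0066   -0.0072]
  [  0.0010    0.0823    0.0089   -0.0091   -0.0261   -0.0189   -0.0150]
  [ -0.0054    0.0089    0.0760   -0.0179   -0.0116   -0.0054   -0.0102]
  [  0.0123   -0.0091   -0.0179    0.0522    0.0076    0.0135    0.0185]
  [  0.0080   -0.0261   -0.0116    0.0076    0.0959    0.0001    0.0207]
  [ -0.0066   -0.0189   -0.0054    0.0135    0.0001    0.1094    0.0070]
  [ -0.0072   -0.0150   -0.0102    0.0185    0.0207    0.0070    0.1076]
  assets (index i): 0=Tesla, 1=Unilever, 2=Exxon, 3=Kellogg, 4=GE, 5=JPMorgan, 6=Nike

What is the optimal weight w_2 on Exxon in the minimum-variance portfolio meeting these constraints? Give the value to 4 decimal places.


x=Σ⁻¹μ = [0.6109  3.0716  0.6729  0.1651  0.6979  1.2949  1.6800]
y=Σ⁻¹𝟙 = [8.2133  20.6789  20.0707  19.9695  14.5491  11.2314  7.6656]
a=μᵀx=1.028512  b=𝟙ᵀx=8.193210  c=𝟙ᵀy=102.378518  D=ac−b²=38.168876
λ₁=(c·0.152−b)/D = (102.378518·0.152−8.193210)/38.168876 = 0.193045
λ₂=(a−b·0.152)/D = (1.028512−8.193210·0.152)/38.168876 = -0.005681
w* = 0.193045·x + -0.005681·y:
  w_0 = 0.193045·0.6109 + -0.005681·8.2133 = 0.0713  (Tesla)
  w_1 = 0.193045·3.0716 + -0.005681·20.6789 = 0.4755  (Unilever)
  w_2 = 0.193045·0.6729 + -0.005681·20.0707 = 0.0159  (Exxon)
  w_3 = 0.193045·0.1651 + -0.005681·19.9695 = -0.0816  (Kellogg)
  w_4 = 0.193045·0.6979 + -0.005681·14.5491 = 0.0521  (GE)
  w_5 = 0.193045·1.2949 + -0.005681·11.2314 = 0.1862  (JPMorgan)
  w_6 = 0.193045·1.6800 + -0.005681·7.6656 = 0.2808  (Nike)
Σw_i=1.0000  μᵀw=0.1520
σ²=wᵀΣw=λ₁·μ_p+λ₂ = 0.193045·0.152 + -0.005681 = 0.023661 ≈ 0.0237

0.0159


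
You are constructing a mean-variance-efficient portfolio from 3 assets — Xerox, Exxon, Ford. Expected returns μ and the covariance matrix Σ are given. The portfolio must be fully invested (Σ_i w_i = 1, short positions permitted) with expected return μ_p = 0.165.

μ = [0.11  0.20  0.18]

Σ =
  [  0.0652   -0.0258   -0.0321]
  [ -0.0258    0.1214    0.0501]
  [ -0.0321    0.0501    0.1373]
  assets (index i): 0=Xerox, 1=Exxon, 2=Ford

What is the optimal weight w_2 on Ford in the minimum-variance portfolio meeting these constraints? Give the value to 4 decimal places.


p=Σ⁻¹μ = [3.0559  1.7200  1.3978]
q=Σ⁻¹𝟙 = [23.6783  9.3936  9.3915]
a=μᵀp=0.931769  b=𝟙ᵀp=6.173800  c=𝟙ᵀq=42.463364  D=ac−b²=1.450239
λ₁=(c·0.165−b)/D = (42.463364·0.165−6.173800)/1.450239 = 0.574150
λ₂=(a−b·0.165)/D = (0.931769−6.173800·0.165)/1.450239 = -0.059927
w* = 0.574150·p + -0.059927·q:
  w_0 = 0.574150·3.0559 + -0.059927·23.6783 = 0.3356  (Xerox)
  w_1 = 0.574150·1.7200 + -0.059927·9.3936 = 0.4246  (Exxon)
  w_2 = 0.574150·1.3978 + -0.059927·9.3915 = 0.2398  (Ford)
Σw_i=1.0000  μᵀw=0.1650
σ²=wᵀΣw=λ₁·μ_p+λ₂ = 0.574150·0.165 + -0.059927 = 0.034808 ≈ 0.0348

0.2398


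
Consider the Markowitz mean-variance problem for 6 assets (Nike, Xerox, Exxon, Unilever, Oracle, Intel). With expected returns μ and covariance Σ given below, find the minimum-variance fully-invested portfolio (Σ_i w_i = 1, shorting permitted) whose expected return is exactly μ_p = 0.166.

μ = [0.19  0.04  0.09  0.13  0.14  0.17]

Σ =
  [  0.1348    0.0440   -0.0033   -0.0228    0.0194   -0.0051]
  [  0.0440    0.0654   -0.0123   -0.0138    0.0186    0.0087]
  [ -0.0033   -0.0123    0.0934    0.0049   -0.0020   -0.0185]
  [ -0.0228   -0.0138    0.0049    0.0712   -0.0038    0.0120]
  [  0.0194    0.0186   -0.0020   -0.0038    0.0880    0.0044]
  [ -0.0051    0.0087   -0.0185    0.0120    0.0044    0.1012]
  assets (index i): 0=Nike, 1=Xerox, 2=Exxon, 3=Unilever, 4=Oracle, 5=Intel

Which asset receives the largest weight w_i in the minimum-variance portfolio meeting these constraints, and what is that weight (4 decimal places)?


g=Σ⁻¹μ = [1.8437  -0.5913  1.2220  1.9934  1.3357  1.7525]
h=Σ⁻¹𝟙 = [5.0027  14.5815  13.9212  16.3871  7.7456  9.1450]
a=μᵀg=1.180698  b=𝟙ᵀg=7.556018  c=𝟙ᵀh=66.782941  D=ac−b²=21.757063
λ₁=(c·0.166−b)/D = (66.782941·0.166−7.556018)/21.757063 = 0.162244
λ₂=(a−b·0.166)/D = (1.180698−7.556018·0.166)/21.757063 = -0.003383
w* = 0.162244·g + -0.003383·h:
  w_0 = 0.162244·1.8437 + -0.003383·5.0027 = 0.2822  (Nike)
  w_1 = 0.162244·-0.5913 + -0.003383·14.5815 = -0.1453  (Xerox)
  w_2 = 0.162244·1.2220 + -0.003383·13.9212 = 0.1512  (Exxon)
  w_3 = 0.162244·1.9934 + -0.003383·16.3871 = 0.2680  (Unilever)
  w_4 = 0.162244·1.3357 + -0.003383·7.7456 = 0.1905  (Oracle)
  w_5 = 0.162244·1.7525 + -0.003383·9.1450 = 0.2534  (Intel)
Σw_i=1.0000  μᵀw=0.1660
σ²=wᵀΣw=λ₁·μ_p+λ₂ = 0.162244·0.166 + -0.003383 = 0.023550 ≈ 0.0235

Nike (0.2822)


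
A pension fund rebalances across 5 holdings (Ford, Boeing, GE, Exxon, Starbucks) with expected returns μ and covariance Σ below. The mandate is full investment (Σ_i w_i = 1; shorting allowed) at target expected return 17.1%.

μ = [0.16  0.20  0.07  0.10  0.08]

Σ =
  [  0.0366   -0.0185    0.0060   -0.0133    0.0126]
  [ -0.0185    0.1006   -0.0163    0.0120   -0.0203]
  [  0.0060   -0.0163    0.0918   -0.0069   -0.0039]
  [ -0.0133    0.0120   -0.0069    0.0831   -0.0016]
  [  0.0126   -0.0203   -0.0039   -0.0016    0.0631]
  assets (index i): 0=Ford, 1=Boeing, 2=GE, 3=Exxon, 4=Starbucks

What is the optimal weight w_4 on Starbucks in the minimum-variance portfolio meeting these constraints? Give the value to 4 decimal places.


-0.0314

x=Σ⁻¹μ = [6.1011  3.3281  1.1439  1.8180  1.2370]
y=Σ⁻¹𝟙 = [35.4129  20.1282  14.0789  16.2822  16.5350]
a=μᵀx=2.002648  b=𝟙ᵀx=13.628253  c=𝟙ᵀy=102.437279  D=ac−b²=19.416551
λ₁=(c·0.171−b)/D = (102.437279·0.171−13.628253)/19.416551 = 0.200268
λ₂=(a−b·0.171)/D = (2.002648−13.628253·0.171)/19.416551 = -0.016882
w* = 0.200268·x + -0.016882·y:
  w_0 = 0.200268·6.1011 + -0.016882·35.4129 = 0.6240  (Ford)
  w_1 = 0.200268·3.3281 + -0.016882·20.1282 = 0.3267  (Boeing)
  w_2 = 0.200268·1.1439 + -0.016882·14.0789 = -0.0086  (GE)
  w_3 = 0.200268·1.8180 + -0.016882·16.2822 = 0.0892  (Exxon)
  w_4 = 0.200268·1.2370 + -0.016882·16.5350 = -0.0314  (Starbucks)
Σw_i=1.0000  μᵀw=0.1710
σ²=wᵀΣw=λ₁·μ_p+λ₂ = 0.200268·0.171 + -0.016882 = 0.017364 ≈ 0.0174


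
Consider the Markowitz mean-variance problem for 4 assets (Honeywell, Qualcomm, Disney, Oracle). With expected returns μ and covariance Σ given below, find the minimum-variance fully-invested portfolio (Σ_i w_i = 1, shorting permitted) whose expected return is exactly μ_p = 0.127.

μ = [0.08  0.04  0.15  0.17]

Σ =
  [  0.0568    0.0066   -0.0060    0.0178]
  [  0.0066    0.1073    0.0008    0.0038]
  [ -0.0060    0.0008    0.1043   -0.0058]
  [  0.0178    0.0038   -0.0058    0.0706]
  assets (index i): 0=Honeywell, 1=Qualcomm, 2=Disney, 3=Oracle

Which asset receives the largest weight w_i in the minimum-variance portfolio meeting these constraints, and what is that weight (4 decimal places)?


x=Σ⁻¹μ = [0.8253  0.2278  1.6129  2.3201]
y=Σ⁻¹𝟙 = [14.3888  7.9630  10.9666  11.0089]
a=μᵀx=0.711489  b=𝟙ᵀx=4.986119  c=𝟙ᵀy=44.327249  D=ac−b²=6.676950
λ₁=(c·0.127−b)/D = (44.327249·0.127−4.986119)/6.676950 = 0.096368
λ₂=(a−b·0.127)/D = (0.711489−4.986119·0.127)/6.676950 = 0.011720
w* = 0.096368·x + 0.011720·y:
  w_0 = 0.096368·0.8253 + 0.011720·14.3888 = 0.2482  (Honeywell)
  w_1 = 0.096368·0.2278 + 0.011720·7.9630 = 0.1153  (Qualcomm)
  w_2 = 0.096368·1.6129 + 0.011720·10.9666 = 0.2840  (Disney)
  w_3 = 0.096368·2.3201 + 0.011720·11.0089 = 0.3526  (Oracle)
Σw_i=1.0000  μᵀw=0.1270
σ²=wᵀΣw=λ₁·μ_p+λ₂ = 0.096368·0.127 + 0.011720 = 0.023958 ≈ 0.0240

Oracle (0.3526)


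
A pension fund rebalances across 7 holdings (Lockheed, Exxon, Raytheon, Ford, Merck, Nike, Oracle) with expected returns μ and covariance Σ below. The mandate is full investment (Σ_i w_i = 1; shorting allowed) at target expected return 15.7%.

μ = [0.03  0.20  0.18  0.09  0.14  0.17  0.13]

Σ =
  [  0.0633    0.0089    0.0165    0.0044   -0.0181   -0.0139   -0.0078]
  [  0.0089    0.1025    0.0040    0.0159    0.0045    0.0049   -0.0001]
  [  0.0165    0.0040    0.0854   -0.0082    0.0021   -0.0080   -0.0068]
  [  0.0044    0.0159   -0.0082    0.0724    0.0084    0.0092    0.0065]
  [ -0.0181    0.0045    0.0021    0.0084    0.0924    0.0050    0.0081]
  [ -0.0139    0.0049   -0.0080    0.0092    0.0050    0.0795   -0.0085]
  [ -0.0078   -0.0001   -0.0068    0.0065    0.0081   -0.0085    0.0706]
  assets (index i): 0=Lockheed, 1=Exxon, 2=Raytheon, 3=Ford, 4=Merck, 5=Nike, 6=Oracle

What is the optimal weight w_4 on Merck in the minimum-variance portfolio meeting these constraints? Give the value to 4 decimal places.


0.1013

p=Σ⁻¹μ = [0.7904  1.5517  2.3165  0.4549  1.1632  2.5324  2.2836]
q=Σ⁻¹𝟙 = [20.9131  5.0333  10.9110  7.5819  11.2540  17.3225  17.6292]
a=μᵀp=1.682174  b=𝟙ᵀp=11.092593  c=𝟙ᵀq=90.645057  D=ac−b²=29.435132
λ₁=(c·0.157−b)/D = (90.645057·0.157−11.092593)/29.435132 = 0.106630
λ₂=(a−b·0.157)/D = (1.682174−11.092593·0.157)/29.435132 = -0.002017
w* = 0.106630·p + -0.002017·q:
  w_0 = 0.106630·0.7904 + -0.002017·20.9131 = 0.0421  (Lockheed)
  w_1 = 0.106630·1.5517 + -0.002017·5.0333 = 0.1553  (Exxon)
  w_2 = 0.106630·2.3165 + -0.002017·10.9110 = 0.2250  (Raytheon)
  w_3 = 0.106630·0.4549 + -0.002017·7.5819 = 0.0332  (Ford)
  w_4 = 0.106630·1.1632 + -0.002017·11.2540 = 0.1013  (Merck)
  w_5 = 0.106630·2.5324 + -0.002017·17.3225 = 0.2351  (Nike)
  w_6 = 0.106630·2.2836 + -0.002017·17.6292 = 0.2079  (Oracle)
Σw_i=1.0000  μᵀw=0.1570
σ²=wᵀΣw=λ₁·μ_p+λ₂ = 0.106630·0.157 + -0.002017 = 0.014724 ≈ 0.0147


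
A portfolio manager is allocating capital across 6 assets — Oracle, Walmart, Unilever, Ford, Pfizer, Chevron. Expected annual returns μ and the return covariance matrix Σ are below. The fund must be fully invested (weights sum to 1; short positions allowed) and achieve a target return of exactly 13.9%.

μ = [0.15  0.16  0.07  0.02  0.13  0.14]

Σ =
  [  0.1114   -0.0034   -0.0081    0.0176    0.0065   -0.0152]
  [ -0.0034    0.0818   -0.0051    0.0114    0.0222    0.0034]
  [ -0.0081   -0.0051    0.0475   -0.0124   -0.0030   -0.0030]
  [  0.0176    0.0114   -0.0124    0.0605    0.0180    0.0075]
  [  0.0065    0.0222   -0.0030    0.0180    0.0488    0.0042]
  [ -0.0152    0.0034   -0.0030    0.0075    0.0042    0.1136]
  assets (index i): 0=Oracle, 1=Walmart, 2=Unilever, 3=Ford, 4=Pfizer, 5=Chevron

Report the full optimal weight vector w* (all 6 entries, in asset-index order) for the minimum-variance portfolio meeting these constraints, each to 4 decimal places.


x=Σ⁻¹μ = [1.7585  1.6725  1.9436  -0.8680  1.9834  1.4529]
y=Σ⁻¹𝟙 = [9.8466  9.1683  28.4827  13.3359  11.0402  9.3095]
a=μᵀx=1.111333  b=𝟙ᵀx=7.942985  c=𝟙ᵀy=81.183247  D=ac−b²=27.130612
λ₁=(c·0.139−b)/D = (81.183247·0.139−7.942985)/27.130612 = 0.123163
λ₂=(a−b·0.139)/D = (1.111333−7.942985·0.139)/27.130612 = 0.000268
w* = 0.123163·x + 0.000268·y:
  w_0 = 0.123163·1.7585 + 0.000268·9.8466 = 0.2192  (Oracle)
  w_1 = 0.123163·1.6725 + 0.000268·9.1683 = 0.2084  (Walmart)
  w_2 = 0.123163·1.9436 + 0.000268·28.4827 = 0.2470  (Unilever)
  w_3 = 0.123163·-0.8680 + 0.000268·13.3359 = -0.1033  (Ford)
  w_4 = 0.123163·1.9834 + 0.000268·11.0402 = 0.2472  (Pfizer)
  w_5 = 0.123163·1.4529 + 0.000268·9.3095 = 0.1814  (Chevron)
Σw_i=1.0000  μᵀw=0.1390
σ²=wᵀΣw=λ₁·μ_p+λ₂ = 0.123163·0.139 + 0.000268 = 0.017387 ≈ 0.0174

0.2192  0.2084  0.2470  -0.1033  0.2472  0.1814
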